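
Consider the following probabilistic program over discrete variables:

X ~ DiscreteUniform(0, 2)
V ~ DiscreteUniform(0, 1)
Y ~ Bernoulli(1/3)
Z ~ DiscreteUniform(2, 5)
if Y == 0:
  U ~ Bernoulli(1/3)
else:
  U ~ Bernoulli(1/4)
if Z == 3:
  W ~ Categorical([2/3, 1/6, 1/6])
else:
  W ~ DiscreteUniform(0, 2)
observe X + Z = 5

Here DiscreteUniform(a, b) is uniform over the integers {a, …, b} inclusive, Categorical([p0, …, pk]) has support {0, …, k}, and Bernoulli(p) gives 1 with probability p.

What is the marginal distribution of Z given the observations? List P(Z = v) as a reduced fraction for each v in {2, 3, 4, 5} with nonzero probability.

Enumerate traces; 72 have nonzero weight after conditioning:
  (X=0, V=0, Y=0, Z=5, U=0, W=0) weight 1/162
  (X=0, V=0, Y=0, Z=5, U=0, W=1) weight 1/162
  (X=0, V=0, Y=0, Z=5, U=0, W=2) weight 1/162
  (X=0, V=0, Y=0, Z=5, U=1, W=0) weight 1/324
  (X=0, V=0, Y=0, Z=5, U=1, W=1) weight 1/324
  (X=0, V=0, Y=0, Z=5, U=1, W=2) weight 1/324
  (X=0, V=0, Y=1, Z=5, U=0, W=0) weight 1/288
  (X=0, V=0, Y=1, Z=5, U=0, W=1) weight 1/288
  (X=1, V=0, Y=0, Z=4, U=0, W=0) weight 1/162
  (X=2, V=0, Y=0, Z=3, U=0, W=0) weight 1/81
  … 62 more
Group by Z:
  weight(Z=3) = 1/12
  weight(Z=4) = 1/12
  weight(Z=5) = 1/12
Total weight = 1/12 + 1/12 + 1/12 = 1/4
P(Z=3 | obs) = 1/12 / 1/4 = 1/3
P(Z=4 | obs) = 1/12 / 1/4 = 1/3
P(Z=5 | obs) = 1/12 / 1/4 = 1/3

P(Z=3) = 1/3, P(Z=4) = 1/3, P(Z=5) = 1/3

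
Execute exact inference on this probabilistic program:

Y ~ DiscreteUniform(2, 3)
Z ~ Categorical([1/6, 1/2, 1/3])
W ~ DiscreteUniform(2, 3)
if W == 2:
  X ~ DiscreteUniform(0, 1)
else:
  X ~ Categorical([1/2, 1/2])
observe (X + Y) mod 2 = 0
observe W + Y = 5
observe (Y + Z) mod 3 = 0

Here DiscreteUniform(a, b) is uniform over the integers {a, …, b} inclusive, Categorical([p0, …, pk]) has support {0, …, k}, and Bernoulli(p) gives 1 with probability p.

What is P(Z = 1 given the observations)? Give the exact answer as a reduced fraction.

Enumerate traces; 2 have nonzero weight after conditioning:
  (Y=2, Z=1, W=3, X=0) weight 1/16
  (Y=3, Z=0, W=2, X=1) weight 1/48
Group by Z:
  weight(Z=0) = 1/48
  weight(Z=1) = 1/16
Total weight = 1/48 + 1/16 = 1/12
P(Z=0 | obs) = 1/48 / 1/12 = 1/4
P(Z=1 | obs) = 1/16 / 1/12 = 3/4

P(Z = 1 | obs) = 3/4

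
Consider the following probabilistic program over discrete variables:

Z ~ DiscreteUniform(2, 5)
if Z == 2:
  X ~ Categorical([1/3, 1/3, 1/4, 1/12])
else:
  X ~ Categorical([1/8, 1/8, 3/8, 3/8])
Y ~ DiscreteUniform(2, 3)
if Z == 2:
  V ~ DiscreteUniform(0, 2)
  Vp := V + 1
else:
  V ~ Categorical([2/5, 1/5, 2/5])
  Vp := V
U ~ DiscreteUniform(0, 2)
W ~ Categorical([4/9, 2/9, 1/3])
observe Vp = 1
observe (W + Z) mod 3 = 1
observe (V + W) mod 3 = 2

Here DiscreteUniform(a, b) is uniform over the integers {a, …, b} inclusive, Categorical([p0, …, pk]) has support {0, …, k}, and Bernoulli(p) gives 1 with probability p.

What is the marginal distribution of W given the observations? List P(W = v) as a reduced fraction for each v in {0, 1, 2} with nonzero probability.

Enumerate traces; 48 have nonzero weight after conditioning:
  (Z=2, X=0, Y=2, V=0, U=0, W=2) weight 1/648
  (Z=2, X=0, Y=2, V=0, U=1, W=2) weight 1/648
  (Z=2, X=0, Y=2, V=0, U=2, W=2) weight 1/648
  (Z=2, X=0, Y=3, V=0, U=0, W=2) weight 1/648
  (Z=2, X=0, Y=3, V=0, U=1, W=2) weight 1/648
  (Z=2, X=0, Y=3, V=0, U=2, W=2) weight 1/648
  (Z=2, X=1, Y=2, V=0, U=0, W=2) weight 1/648
  (Z=2, X=1, Y=2, V=0, U=1, W=2) weight 1/648
  (Z=3, X=0, Y=2, V=1, U=0, W=1) weight 1/4320
  … 39 more
Group by W:
  weight(W=1) = 1/90
  weight(W=2) = 1/36
Total weight = 1/90 + 1/36 = 7/180
P(W=1 | obs) = 1/90 / 7/180 = 2/7
P(W=2 | obs) = 1/36 / 7/180 = 5/7

P(W=1) = 2/7, P(W=2) = 5/7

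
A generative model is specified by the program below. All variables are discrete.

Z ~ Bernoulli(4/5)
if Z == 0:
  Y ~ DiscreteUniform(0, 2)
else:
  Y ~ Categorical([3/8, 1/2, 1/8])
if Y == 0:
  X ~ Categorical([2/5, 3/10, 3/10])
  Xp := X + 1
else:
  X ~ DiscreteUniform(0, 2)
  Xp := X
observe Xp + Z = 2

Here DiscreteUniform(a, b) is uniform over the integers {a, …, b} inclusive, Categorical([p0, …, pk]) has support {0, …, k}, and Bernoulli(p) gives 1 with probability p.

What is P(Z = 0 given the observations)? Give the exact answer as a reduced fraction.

Enumerate traces; 6 have nonzero weight after conditioning:
  (Z=0, Y=0, X=1) weight 1/50
  (Z=0, Y=1, X=2) weight 1/45
  (Z=0, Y=2, X=2) weight 1/45
  (Z=1, Y=0, X=0) weight 3/25
  (Z=1, Y=1, X=1) weight 2/15
  (Z=1, Y=2, X=1) weight 1/30
Group by Z:
  weight(Z=0) = 29/450
  weight(Z=1) = 43/150
Total weight = 29/450 + 43/150 = 79/225
P(Z=0 | obs) = 29/450 / 79/225 = 29/158
P(Z=1 | obs) = 43/150 / 79/225 = 129/158

P(Z = 0 | obs) = 29/158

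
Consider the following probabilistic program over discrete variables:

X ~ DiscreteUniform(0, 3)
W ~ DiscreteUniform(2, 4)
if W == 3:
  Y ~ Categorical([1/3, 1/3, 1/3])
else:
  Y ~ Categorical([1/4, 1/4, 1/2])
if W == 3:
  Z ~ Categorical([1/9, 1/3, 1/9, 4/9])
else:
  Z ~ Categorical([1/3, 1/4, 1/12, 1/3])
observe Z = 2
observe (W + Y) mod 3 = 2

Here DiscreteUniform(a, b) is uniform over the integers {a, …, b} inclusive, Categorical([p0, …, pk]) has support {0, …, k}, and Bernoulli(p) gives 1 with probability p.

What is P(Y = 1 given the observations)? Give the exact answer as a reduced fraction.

Enumerate traces; 12 have nonzero weight after conditioning:
  (X=0, W=2, Y=0, Z=2) weight 1/576
  (X=0, W=3, Y=2, Z=2) weight 1/324
  (X=0, W=4, Y=1, Z=2) weight 1/576
  (X=1, W=2, Y=0, Z=2) weight 1/576
  (X=1, W=3, Y=2, Z=2) weight 1/324
  (X=1, W=4, Y=1, Z=2) weight 1/576
  (X=2, W=2, Y=0, Z=2) weight 1/576
  (X=2, W=3, Y=2, Z=2) weight 1/324
  … 4 more
Group by Y:
  weight(Y=0) = 1/144
  weight(Y=1) = 1/144
  weight(Y=2) = 1/81
Total weight = 1/144 + 1/144 + 1/81 = 17/648
P(Y=0 | obs) = 1/144 / 17/648 = 9/34
P(Y=1 | obs) = 1/144 / 17/648 = 9/34
P(Y=2 | obs) = 1/81 / 17/648 = 8/17

P(Y = 1 | obs) = 9/34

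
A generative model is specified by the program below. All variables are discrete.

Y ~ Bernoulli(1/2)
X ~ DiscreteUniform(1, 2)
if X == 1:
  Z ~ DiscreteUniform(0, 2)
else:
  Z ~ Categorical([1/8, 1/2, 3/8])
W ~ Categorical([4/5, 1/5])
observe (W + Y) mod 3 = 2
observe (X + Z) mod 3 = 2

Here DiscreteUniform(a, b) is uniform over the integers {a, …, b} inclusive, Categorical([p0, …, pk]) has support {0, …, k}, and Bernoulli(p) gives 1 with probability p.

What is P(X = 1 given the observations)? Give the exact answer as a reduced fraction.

P(X = 1 | obs) = 8/11

Enumerate traces; 2 have nonzero weight after conditioning:
  (Y=1, X=1, Z=1, W=1) weight 1/60
  (Y=1, X=2, Z=0, W=1) weight 1/160
Group by X:
  weight(X=1) = 1/60
  weight(X=2) = 1/160
Total weight = 1/60 + 1/160 = 11/480
P(X=1 | obs) = 1/60 / 11/480 = 8/11
P(X=2 | obs) = 1/160 / 11/480 = 3/11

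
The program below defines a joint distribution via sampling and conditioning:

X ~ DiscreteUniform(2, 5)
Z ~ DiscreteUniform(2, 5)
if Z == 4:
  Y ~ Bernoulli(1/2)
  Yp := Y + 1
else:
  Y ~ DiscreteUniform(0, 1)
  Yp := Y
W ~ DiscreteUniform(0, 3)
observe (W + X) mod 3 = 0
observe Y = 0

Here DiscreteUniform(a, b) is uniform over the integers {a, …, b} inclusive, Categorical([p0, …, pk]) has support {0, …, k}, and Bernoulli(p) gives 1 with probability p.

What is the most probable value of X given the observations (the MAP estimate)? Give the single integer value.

argmax_v P(X = v | obs) = 3

Enumerate traces; 20 have nonzero weight after conditioning:
  (X=2, Z=2, Y=0, W=1) weight 1/128
  (X=2, Z=3, Y=0, W=1) weight 1/128
  (X=2, Z=4, Y=0, W=1) weight 1/128
  (X=2, Z=5, Y=0, W=1) weight 1/128
  (X=3, Z=2, Y=0, W=0) weight 1/128
  (X=3, Z=2, Y=0, W=3) weight 1/128
  (X=3, Z=3, Y=0, W=0) weight 1/128
  (X=3, Z=3, Y=0, W=3) weight 1/128
  (X=4, Z=2, Y=0, W=2) weight 1/128
  (X=5, Z=2, Y=0, W=1) weight 1/128
  … 10 more
Group by X:
  weight(X=2) = 1/32
  weight(X=3) = 1/16
  weight(X=4) = 1/32
  weight(X=5) = 1/32
Total weight = 1/32 + 1/16 + 1/32 + 1/32 = 5/32
P(X=2 | obs) = 1/32 / 5/32 = 1/5
P(X=3 | obs) = 1/16 / 5/32 = 2/5
P(X=4 | obs) = 1/32 / 5/32 = 1/5
P(X=5 | obs) = 1/32 / 5/32 = 1/5
argmax = 3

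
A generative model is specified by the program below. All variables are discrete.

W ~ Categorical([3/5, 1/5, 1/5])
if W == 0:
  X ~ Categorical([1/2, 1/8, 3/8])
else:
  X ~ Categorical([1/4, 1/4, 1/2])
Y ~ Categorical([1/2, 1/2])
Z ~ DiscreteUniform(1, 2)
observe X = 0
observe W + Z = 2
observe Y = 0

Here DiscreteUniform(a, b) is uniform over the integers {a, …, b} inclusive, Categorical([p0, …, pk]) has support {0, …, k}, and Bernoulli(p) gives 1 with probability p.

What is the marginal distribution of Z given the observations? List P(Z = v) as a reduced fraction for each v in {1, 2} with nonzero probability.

P(Z=1) = 1/7, P(Z=2) = 6/7

Enumerate traces; 2 have nonzero weight after conditioning:
  (W=0, X=0, Y=0, Z=2) weight 3/40
  (W=1, X=0, Y=0, Z=1) weight 1/80
Group by Z:
  weight(Z=1) = 1/80
  weight(Z=2) = 3/40
Total weight = 1/80 + 3/40 = 7/80
P(Z=1 | obs) = 1/80 / 7/80 = 1/7
P(Z=2 | obs) = 3/40 / 7/80 = 6/7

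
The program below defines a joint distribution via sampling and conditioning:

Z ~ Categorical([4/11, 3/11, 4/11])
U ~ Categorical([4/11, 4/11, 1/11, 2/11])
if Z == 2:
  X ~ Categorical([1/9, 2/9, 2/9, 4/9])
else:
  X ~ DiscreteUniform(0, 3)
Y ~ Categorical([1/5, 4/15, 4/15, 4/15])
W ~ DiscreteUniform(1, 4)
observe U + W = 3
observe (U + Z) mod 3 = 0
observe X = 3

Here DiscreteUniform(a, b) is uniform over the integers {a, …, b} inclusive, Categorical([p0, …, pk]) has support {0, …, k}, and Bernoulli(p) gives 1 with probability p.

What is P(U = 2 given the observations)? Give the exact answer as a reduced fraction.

P(U = 2 | obs) = 27/427

Enumerate traces; 12 have nonzero weight after conditioning:
  (Z=0, U=0, X=3, Y=0, W=3) weight 1/605
  (Z=0, U=0, X=3, Y=1, W=3) weight 4/1815
  (Z=0, U=0, X=3, Y=2, W=3) weight 4/1815
  (Z=0, U=0, X=3, Y=3, W=3) weight 4/1815
  (Z=1, U=2, X=3, Y=0, W=1) weight 3/9680
  (Z=1, U=2, X=3, Y=1, W=1) weight 1/2420
  (Z=1, U=2, X=3, Y=2, W=1) weight 1/2420
  (Z=1, U=2, X=3, Y=3, W=1) weight 1/2420
  (Z=2, U=1, X=3, Y=0, W=2) weight 16/5445
  … 3 more
Group by U:
  weight(U=0) = 1/121
  weight(U=1) = 16/1089
  weight(U=2) = 3/1936
Total weight = 1/121 + 16/1089 + 3/1936 = 427/17424
P(U=0 | obs) = 1/121 / 427/17424 = 144/427
P(U=1 | obs) = 16/1089 / 427/17424 = 256/427
P(U=2 | obs) = 3/1936 / 427/17424 = 27/427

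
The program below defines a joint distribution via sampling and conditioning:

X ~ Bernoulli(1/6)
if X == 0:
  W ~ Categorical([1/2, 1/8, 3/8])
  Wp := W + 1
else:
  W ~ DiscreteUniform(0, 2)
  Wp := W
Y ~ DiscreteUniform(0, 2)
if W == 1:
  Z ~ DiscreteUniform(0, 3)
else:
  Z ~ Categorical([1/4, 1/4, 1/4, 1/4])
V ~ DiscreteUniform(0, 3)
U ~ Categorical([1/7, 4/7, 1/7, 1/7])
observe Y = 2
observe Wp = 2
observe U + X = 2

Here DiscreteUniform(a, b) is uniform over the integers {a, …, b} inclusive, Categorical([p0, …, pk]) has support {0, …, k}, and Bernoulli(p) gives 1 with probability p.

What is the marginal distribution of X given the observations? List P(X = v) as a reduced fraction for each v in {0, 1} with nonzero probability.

Enumerate traces; 32 have nonzero weight after conditioning:
  (X=0, W=1, Y=2, Z=0, V=0, U=2) weight 5/16128
  (X=0, W=1, Y=2, Z=0, V=1, U=2) weight 5/16128
  (X=0, W=1, Y=2, Z=0, V=2, U=2) weight 5/16128
  (X=0, W=1, Y=2, Z=0, V=3, U=2) weight 5/16128
  (X=0, W=1, Y=2, Z=1, V=0, U=2) weight 5/16128
  (X=0, W=1, Y=2, Z=1, V=1, U=2) weight 5/16128
  (X=0, W=1, Y=2, Z=1, V=2, U=2) weight 5/16128
  (X=0, W=1, Y=2, Z=1, V=3, U=2) weight 5/16128
  (X=1, W=2, Y=2, Z=0, V=0, U=1) weight 1/1512
  … 23 more
Group by X:
  weight(X=0) = 5/1008
  weight(X=1) = 2/189
Total weight = 5/1008 + 2/189 = 47/3024
P(X=0 | obs) = 5/1008 / 47/3024 = 15/47
P(X=1 | obs) = 2/189 / 47/3024 = 32/47

P(X=0) = 15/47, P(X=1) = 32/47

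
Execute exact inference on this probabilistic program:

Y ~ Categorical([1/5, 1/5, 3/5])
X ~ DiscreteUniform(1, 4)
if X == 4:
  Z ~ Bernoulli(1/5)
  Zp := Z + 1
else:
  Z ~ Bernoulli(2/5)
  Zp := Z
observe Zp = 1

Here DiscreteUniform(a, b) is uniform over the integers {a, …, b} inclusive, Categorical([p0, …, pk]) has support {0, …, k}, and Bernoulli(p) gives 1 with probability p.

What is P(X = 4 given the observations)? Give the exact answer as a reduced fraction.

Enumerate traces; 12 have nonzero weight after conditioning:
  (Y=0, X=1, Z=1) weight 1/50
  (Y=0, X=2, Z=1) weight 1/50
  (Y=0, X=3, Z=1) weight 1/50
  (Y=0, X=4, Z=0) weight 1/25
  (Y=1, X=1, Z=1) weight 1/50
  (Y=1, X=2, Z=1) weight 1/50
  (Y=1, X=3, Z=1) weight 1/50
  (Y=1, X=4, Z=0) weight 1/25
  … 4 more
Group by X:
  weight(X=1) = 1/10
  weight(X=2) = 1/10
  weight(X=3) = 1/10
  weight(X=4) = 1/5
Total weight = 1/10 + 1/10 + 1/10 + 1/5 = 1/2
P(X=1 | obs) = 1/10 / 1/2 = 1/5
P(X=2 | obs) = 1/10 / 1/2 = 1/5
P(X=3 | obs) = 1/10 / 1/2 = 1/5
P(X=4 | obs) = 1/5 / 1/2 = 2/5

P(X = 4 | obs) = 2/5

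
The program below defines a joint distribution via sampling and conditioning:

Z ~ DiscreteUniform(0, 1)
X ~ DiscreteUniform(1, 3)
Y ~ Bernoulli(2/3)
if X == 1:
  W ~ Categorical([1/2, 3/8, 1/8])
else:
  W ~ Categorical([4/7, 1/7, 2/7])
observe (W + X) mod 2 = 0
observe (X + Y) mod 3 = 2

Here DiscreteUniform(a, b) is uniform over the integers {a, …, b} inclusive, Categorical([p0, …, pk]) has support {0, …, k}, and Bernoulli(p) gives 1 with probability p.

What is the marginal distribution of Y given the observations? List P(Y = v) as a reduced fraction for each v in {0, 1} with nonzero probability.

Enumerate traces; 6 have nonzero weight after conditioning:
  (Z=0, X=1, Y=1, W=1) weight 1/24
  (Z=0, X=2, Y=0, W=0) weight 2/63
  (Z=0, X=2, Y=0, W=2) weight 1/63
  (Z=1, X=1, Y=1, W=1) weight 1/24
  (Z=1, X=2, Y=0, W=0) weight 2/63
  (Z=1, X=2, Y=0, W=2) weight 1/63
Group by Y:
  weight(Y=0) = 2/21
  weight(Y=1) = 1/12
Total weight = 2/21 + 1/12 = 5/28
P(Y=0 | obs) = 2/21 / 5/28 = 8/15
P(Y=1 | obs) = 1/12 / 5/28 = 7/15

P(Y=0) = 8/15, P(Y=1) = 7/15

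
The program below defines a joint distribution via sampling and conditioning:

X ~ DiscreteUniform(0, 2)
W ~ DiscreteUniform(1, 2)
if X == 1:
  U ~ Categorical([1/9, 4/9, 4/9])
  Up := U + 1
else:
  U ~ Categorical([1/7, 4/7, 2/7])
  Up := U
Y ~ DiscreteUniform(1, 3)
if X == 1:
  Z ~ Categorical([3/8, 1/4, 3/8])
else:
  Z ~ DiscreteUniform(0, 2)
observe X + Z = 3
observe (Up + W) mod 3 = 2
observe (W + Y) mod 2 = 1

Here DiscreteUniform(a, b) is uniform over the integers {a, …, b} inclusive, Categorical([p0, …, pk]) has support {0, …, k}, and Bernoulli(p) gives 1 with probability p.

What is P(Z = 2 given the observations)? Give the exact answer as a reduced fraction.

Enumerate traces; 6 have nonzero weight after conditioning:
  (X=1, W=1, U=0, Y=2, Z=2) weight 1/432
  (X=1, W=2, U=2, Y=1, Z=2) weight 1/108
  (X=1, W=2, U=2, Y=3, Z=2) weight 1/108
  (X=2, W=1, U=1, Y=2, Z=1) weight 2/189
  (X=2, W=2, U=0, Y=1, Z=1) weight 1/378
  (X=2, W=2, U=0, Y=3, Z=1) weight 1/378
Group by Z:
  weight(Z=1) = 1/63
  weight(Z=2) = 1/48
Total weight = 1/63 + 1/48 = 37/1008
P(Z=1 | obs) = 1/63 / 37/1008 = 16/37
P(Z=2 | obs) = 1/48 / 37/1008 = 21/37

P(Z = 2 | obs) = 21/37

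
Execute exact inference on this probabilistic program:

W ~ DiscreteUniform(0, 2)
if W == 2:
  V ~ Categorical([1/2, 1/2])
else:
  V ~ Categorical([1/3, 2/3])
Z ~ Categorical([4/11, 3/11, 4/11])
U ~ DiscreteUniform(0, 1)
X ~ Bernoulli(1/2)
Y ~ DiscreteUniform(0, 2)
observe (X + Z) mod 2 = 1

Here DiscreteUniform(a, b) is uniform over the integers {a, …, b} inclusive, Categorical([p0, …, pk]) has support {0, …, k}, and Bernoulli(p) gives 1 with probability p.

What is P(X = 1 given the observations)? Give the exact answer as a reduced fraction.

Enumerate traces; 108 have nonzero weight after conditioning:
  (W=0, V=0, Z=0, U=0, X=1, Y=0) weight 1/297
  (W=0, V=0, Z=0, U=0, X=1, Y=1) weight 1/297
  (W=0, V=0, Z=0, U=0, X=1, Y=2) weight 1/297
  (W=0, V=0, Z=0, U=1, X=1, Y=0) weight 1/297
  (W=0, V=0, Z=0, U=1, X=1, Y=1) weight 1/297
  (W=0, V=0, Z=0, U=1, X=1, Y=2) weight 1/297
  (W=0, V=0, Z=1, U=0, X=0, Y=0) weight 1/396
  (W=0, V=0, Z=1, U=0, X=0, Y=1) weight 1/396
  … 100 more
Group by X:
  weight(X=0) = 3/22
  weight(X=1) = 4/11
Total weight = 3/22 + 4/11 = 1/2
P(X=0 | obs) = 3/22 / 1/2 = 3/11
P(X=1 | obs) = 4/11 / 1/2 = 8/11

P(X = 1 | obs) = 8/11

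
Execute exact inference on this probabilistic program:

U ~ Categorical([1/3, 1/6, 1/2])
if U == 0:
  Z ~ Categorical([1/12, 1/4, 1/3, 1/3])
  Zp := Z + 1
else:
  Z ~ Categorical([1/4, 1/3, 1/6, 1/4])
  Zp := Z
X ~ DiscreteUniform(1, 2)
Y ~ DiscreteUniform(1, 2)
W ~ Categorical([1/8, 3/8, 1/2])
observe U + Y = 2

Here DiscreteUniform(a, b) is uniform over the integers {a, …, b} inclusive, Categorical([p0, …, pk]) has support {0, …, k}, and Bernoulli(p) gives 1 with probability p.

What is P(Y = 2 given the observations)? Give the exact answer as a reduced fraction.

P(Y = 2 | obs) = 2/3

Enumerate traces; 48 have nonzero weight after conditioning:
  (U=0, Z=0, X=1, Y=2, W=0) weight 1/1152
  (U=0, Z=0, X=1, Y=2, W=1) weight 1/384
  (U=0, Z=0, X=1, Y=2, W=2) weight 1/288
  (U=0, Z=0, X=2, Y=2, W=0) weight 1/1152
  (U=0, Z=0, X=2, Y=2, W=1) weight 1/384
  (U=0, Z=0, X=2, Y=2, W=2) weight 1/288
  (U=0, Z=1, X=1, Y=2, W=0) weight 1/384
  (U=0, Z=1, X=1, Y=2, W=1) weight 1/128
  (U=1, Z=0, X=1, Y=1, W=0) weight 1/768
  … 39 more
Group by Y:
  weight(Y=1) = 1/12
  weight(Y=2) = 1/6
Total weight = 1/12 + 1/6 = 1/4
P(Y=1 | obs) = 1/12 / 1/4 = 1/3
P(Y=2 | obs) = 1/6 / 1/4 = 2/3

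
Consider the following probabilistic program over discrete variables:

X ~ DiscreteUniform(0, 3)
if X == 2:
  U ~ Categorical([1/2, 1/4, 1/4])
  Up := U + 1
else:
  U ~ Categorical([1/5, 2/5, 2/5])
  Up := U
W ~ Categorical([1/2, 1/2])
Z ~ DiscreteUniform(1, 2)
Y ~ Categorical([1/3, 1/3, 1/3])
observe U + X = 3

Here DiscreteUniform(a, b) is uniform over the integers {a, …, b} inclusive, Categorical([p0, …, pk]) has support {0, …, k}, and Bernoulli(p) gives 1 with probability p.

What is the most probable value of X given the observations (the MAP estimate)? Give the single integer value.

argmax_v P(X = v | obs) = 1

Enumerate traces; 36 have nonzero weight after conditioning:
  (X=1, U=2, W=0, Z=1, Y=0) weight 1/120
  (X=1, U=2, W=0, Z=1, Y=1) weight 1/120
  (X=1, U=2, W=0, Z=1, Y=2) weight 1/120
  (X=1, U=2, W=0, Z=2, Y=0) weight 1/120
  (X=1, U=2, W=0, Z=2, Y=1) weight 1/120
  (X=1, U=2, W=0, Z=2, Y=2) weight 1/120
  (X=1, U=2, W=1, Z=1, Y=0) weight 1/120
  (X=1, U=2, W=1, Z=1, Y=1) weight 1/120
  (X=2, U=1, W=0, Z=1, Y=0) weight 1/192
  (X=3, U=0, W=0, Z=1, Y=0) weight 1/240
  … 26 more
Group by X:
  weight(X=1) = 1/10
  weight(X=2) = 1/16
  weight(X=3) = 1/20
Total weight = 1/10 + 1/16 + 1/20 = 17/80
P(X=1 | obs) = 1/10 / 17/80 = 8/17
P(X=2 | obs) = 1/16 / 17/80 = 5/17
P(X=3 | obs) = 1/20 / 17/80 = 4/17
argmax = 1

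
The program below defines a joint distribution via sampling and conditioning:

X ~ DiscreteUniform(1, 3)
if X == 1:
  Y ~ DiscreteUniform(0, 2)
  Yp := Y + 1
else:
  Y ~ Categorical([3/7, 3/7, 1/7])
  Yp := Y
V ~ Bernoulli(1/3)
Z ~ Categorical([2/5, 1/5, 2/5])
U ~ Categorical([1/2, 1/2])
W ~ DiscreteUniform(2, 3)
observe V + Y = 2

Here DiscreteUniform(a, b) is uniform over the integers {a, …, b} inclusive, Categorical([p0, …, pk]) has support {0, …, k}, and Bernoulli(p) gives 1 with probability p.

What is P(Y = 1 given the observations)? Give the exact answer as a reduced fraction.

Enumerate traces; 72 have nonzero weight after conditioning:
  (X=1, Y=1, V=1, Z=0, U=0, W=2) weight 1/270
  (X=1, Y=1, V=1, Z=0, U=0, W=3) weight 1/270
  (X=1, Y=1, V=1, Z=0, U=1, W=2) weight 1/270
  (X=1, Y=1, V=1, Z=0, U=1, W=3) weight 1/270
  (X=1, Y=1, V=1, Z=1, U=0, W=2) weight 1/540
  (X=1, Y=1, V=1, Z=1, U=0, W=3) weight 1/540
  (X=1, Y=1, V=1, Z=1, U=1, W=2) weight 1/540
  (X=1, Y=1, V=1, Z=1, U=1, W=3) weight 1/540
  (X=1, Y=2, V=0, Z=0, U=0, W=2) weight 1/135
  … 63 more
Group by Y:
  weight(Y=1) = 25/189
  weight(Y=2) = 26/189
Total weight = 25/189 + 26/189 = 17/63
P(Y=1 | obs) = 25/189 / 17/63 = 25/51
P(Y=2 | obs) = 26/189 / 17/63 = 26/51

P(Y = 1 | obs) = 25/51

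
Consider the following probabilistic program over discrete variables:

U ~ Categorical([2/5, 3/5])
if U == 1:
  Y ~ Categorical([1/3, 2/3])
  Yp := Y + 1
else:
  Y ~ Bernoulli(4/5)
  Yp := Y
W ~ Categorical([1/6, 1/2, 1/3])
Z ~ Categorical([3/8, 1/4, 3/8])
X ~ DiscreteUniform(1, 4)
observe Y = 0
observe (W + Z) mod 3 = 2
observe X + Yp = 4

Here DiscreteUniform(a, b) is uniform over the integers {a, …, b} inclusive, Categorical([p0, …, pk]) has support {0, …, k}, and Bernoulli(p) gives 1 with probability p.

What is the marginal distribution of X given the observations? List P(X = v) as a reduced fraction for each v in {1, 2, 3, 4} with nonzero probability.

P(X=3) = 5/7, P(X=4) = 2/7

Enumerate traces; 6 have nonzero weight after conditioning:
  (U=0, Y=0, W=0, Z=2, X=4) weight 1/800
  (U=0, Y=0, W=1, Z=1, X=4) weight 1/400
  (U=0, Y=0, W=2, Z=0, X=4) weight 1/400
  (U=1, Y=0, W=0, Z=2, X=3) weight 1/320
  (U=1, Y=0, W=1, Z=1, X=3) weight 1/160
  (U=1, Y=0, W=2, Z=0, X=3) weight 1/160
Group by X:
  weight(X=3) = 1/64
  weight(X=4) = 1/160
Total weight = 1/64 + 1/160 = 7/320
P(X=3 | obs) = 1/64 / 7/320 = 5/7
P(X=4 | obs) = 1/160 / 7/320 = 2/7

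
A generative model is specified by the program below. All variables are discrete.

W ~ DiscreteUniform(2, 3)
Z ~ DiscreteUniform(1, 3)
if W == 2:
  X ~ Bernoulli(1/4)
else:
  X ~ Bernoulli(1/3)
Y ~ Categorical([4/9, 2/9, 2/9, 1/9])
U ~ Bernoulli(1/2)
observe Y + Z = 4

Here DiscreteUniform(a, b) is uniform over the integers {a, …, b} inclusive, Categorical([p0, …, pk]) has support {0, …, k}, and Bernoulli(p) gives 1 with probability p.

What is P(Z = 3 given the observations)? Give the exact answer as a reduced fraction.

P(Z = 3 | obs) = 2/5

Enumerate traces; 24 have nonzero weight after conditioning:
  (W=2, Z=1, X=0, Y=3, U=0) weight 1/144
  (W=2, Z=1, X=0, Y=3, U=1) weight 1/144
  (W=2, Z=1, X=1, Y=3, U=0) weight 1/432
  (W=2, Z=1, X=1, Y=3, U=1) weight 1/432
  (W=2, Z=2, X=0, Y=2, U=0) weight 1/72
  (W=2, Z=2, X=0, Y=2, U=1) weight 1/72
  (W=2, Z=2, X=1, Y=2, U=0) weight 1/216
  (W=2, Z=2, X=1, Y=2, U=1) weight 1/216
  (W=2, Z=3, X=0, Y=1, U=0) weight 1/72
  … 15 more
Group by Z:
  weight(Z=1) = 1/27
  weight(Z=2) = 2/27
  weight(Z=3) = 2/27
Total weight = 1/27 + 2/27 + 2/27 = 5/27
P(Z=1 | obs) = 1/27 / 5/27 = 1/5
P(Z=2 | obs) = 2/27 / 5/27 = 2/5
P(Z=3 | obs) = 2/27 / 5/27 = 2/5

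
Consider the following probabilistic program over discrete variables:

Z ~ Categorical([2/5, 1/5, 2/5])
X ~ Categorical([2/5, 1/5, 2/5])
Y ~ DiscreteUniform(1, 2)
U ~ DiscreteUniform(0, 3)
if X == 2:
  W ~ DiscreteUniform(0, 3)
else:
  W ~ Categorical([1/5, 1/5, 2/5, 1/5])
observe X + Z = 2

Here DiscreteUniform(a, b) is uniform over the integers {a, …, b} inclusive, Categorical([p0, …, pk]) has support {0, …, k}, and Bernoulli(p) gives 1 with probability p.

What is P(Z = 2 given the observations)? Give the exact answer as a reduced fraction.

P(Z = 2 | obs) = 4/9

Enumerate traces; 96 have nonzero weight after conditioning:
  (Z=0, X=2, Y=1, U=0, W=0) weight 1/200
  (Z=0, X=2, Y=1, U=0, W=1) weight 1/200
  (Z=0, X=2, Y=1, U=0, W=2) weight 1/200
  (Z=0, X=2, Y=1, U=0, W=3) weight 1/200
  (Z=0, X=2, Y=1, U=1, W=0) weight 1/200
  (Z=0, X=2, Y=1, U=1, W=1) weight 1/200
  (Z=0, X=2, Y=1, U=1, W=2) weight 1/200
  (Z=0, X=2, Y=1, U=1, W=3) weight 1/200
  (Z=1, X=1, Y=1, U=0, W=0) weight 1/1000
  (Z=2, X=0, Y=1, U=0, W=0) weight 1/250
  … 86 more
Group by Z:
  weight(Z=0) = 4/25
  weight(Z=1) = 1/25
  weight(Z=2) = 4/25
Total weight = 4/25 + 1/25 + 4/25 = 9/25
P(Z=0 | obs) = 4/25 / 9/25 = 4/9
P(Z=1 | obs) = 1/25 / 9/25 = 1/9
P(Z=2 | obs) = 4/25 / 9/25 = 4/9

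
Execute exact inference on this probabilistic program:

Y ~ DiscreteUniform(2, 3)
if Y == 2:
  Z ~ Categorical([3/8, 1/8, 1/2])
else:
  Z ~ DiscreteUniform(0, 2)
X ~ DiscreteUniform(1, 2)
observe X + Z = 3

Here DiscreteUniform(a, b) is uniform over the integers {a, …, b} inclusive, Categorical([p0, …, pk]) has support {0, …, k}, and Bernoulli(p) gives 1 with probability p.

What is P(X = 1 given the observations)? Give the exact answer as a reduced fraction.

P(X = 1 | obs) = 20/31

Enumerate traces; 4 have nonzero weight after conditioning:
  (Y=2, Z=1, X=2) weight 1/32
  (Y=2, Z=2, X=1) weight 1/8
  (Y=3, Z=1, X=2) weight 1/12
  (Y=3, Z=2, X=1) weight 1/12
Group by X:
  weight(X=1) = 5/24
  weight(X=2) = 11/96
Total weight = 5/24 + 11/96 = 31/96
P(X=1 | obs) = 5/24 / 31/96 = 20/31
P(X=2 | obs) = 11/96 / 31/96 = 11/31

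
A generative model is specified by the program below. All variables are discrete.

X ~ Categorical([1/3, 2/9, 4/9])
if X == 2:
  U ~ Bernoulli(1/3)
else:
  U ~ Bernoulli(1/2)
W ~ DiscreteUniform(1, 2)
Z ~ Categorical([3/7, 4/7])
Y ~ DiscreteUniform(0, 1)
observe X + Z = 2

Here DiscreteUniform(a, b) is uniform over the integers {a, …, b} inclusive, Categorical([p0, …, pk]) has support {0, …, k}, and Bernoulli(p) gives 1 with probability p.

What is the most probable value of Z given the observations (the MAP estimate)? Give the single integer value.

argmax_v P(Z = v | obs) = 0

Enumerate traces; 16 have nonzero weight after conditioning:
  (X=1, U=0, W=1, Z=1, Y=0) weight 1/63
  (X=1, U=0, W=1, Z=1, Y=1) weight 1/63
  (X=1, U=0, W=2, Z=1, Y=0) weight 1/63
  (X=1, U=0, W=2, Z=1, Y=1) weight 1/63
  (X=1, U=1, W=1, Z=1, Y=0) weight 1/63
  (X=1, U=1, W=1, Z=1, Y=1) weight 1/63
  (X=1, U=1, W=2, Z=1, Y=0) weight 1/63
  (X=1, U=1, W=2, Z=1, Y=1) weight 1/63
  (X=2, U=0, W=1, Z=0, Y=0) weight 2/63
  … 7 more
Group by Z:
  weight(Z=0) = 4/21
  weight(Z=1) = 8/63
Total weight = 4/21 + 8/63 = 20/63
P(Z=0 | obs) = 4/21 / 20/63 = 3/5
P(Z=1 | obs) = 8/63 / 20/63 = 2/5
argmax = 0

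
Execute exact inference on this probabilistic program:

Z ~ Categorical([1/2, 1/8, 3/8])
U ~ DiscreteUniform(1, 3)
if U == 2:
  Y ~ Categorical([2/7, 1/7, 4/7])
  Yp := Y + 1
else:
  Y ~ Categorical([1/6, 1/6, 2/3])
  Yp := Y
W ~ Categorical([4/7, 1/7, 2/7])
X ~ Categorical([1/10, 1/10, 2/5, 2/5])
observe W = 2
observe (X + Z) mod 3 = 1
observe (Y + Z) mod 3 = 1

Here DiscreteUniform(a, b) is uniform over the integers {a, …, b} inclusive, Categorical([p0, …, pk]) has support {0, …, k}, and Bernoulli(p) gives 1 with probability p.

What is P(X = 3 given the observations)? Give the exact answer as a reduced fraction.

Enumerate traces; 12 have nonzero weight after conditioning:
  (Z=0, U=1, Y=1, W=2, X=1) weight 1/1260
  (Z=0, U=2, Y=1, W=2, X=1) weight 1/1470
  (Z=0, U=3, Y=1, W=2, X=1) weight 1/1260
  (Z=1, U=1, Y=0, W=2, X=0) weight 1/5040
  (Z=1, U=1, Y=0, W=2, X=3) weight 1/1260
  (Z=1, U=2, Y=0, W=2, X=0) weight 1/2940
  (Z=1, U=2, Y=0, W=2, X=3) weight 1/735
  (Z=1, U=3, Y=0, W=2, X=0) weight 1/5040
  (Z=2, U=1, Y=2, W=2, X=2) weight 1/105
  … 3 more
Group by X:
  weight(X=0) = 13/17640
  weight(X=1) = 1/441
  weight(X=2) = 4/147
  weight(X=3) = 13/4410
Total weight = 13/17640 + 1/441 + 4/147 + 13/4410 = 13/392
P(X=0 | obs) = 13/17640 / 13/392 = 1/45
P(X=1 | obs) = 1/441 / 13/392 = 8/117
P(X=2 | obs) = 4/147 / 13/392 = 32/39
P(X=3 | obs) = 13/4410 / 13/392 = 4/45

P(X = 3 | obs) = 4/45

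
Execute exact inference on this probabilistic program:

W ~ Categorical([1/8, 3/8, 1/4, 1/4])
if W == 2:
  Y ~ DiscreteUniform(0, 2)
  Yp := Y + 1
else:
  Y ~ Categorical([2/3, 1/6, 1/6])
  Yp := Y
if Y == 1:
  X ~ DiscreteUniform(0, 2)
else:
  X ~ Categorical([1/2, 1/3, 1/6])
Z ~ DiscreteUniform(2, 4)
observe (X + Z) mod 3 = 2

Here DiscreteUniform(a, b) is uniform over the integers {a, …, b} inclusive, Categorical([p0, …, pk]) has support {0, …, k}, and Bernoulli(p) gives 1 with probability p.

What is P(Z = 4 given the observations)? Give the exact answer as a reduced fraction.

P(Z = 4 | obs) = 1/3

Enumerate traces; 36 have nonzero weight after conditioning:
  (W=0, Y=0, X=0, Z=2) weight 1/72
  (W=0, Y=0, X=1, Z=4) weight 1/108
  (W=0, Y=0, X=2, Z=3) weight 1/216
  (W=0, Y=1, X=0, Z=2) weight 1/432
  (W=0, Y=1, X=1, Z=4) weight 1/432
  (W=0, Y=1, X=2, Z=3) weight 1/432
  (W=0, Y=2, X=0, Z=2) weight 1/288
  (W=0, Y=2, X=1, Z=4) weight 1/432
  … 28 more
Group by Z:
  weight(Z=2) = 67/432
  weight(Z=3) = 29/432
  weight(Z=4) = 1/9
Total weight = 67/432 + 29/432 + 1/9 = 1/3
P(Z=2 | obs) = 67/432 / 1/3 = 67/144
P(Z=3 | obs) = 29/432 / 1/3 = 29/144
P(Z=4 | obs) = 1/9 / 1/3 = 1/3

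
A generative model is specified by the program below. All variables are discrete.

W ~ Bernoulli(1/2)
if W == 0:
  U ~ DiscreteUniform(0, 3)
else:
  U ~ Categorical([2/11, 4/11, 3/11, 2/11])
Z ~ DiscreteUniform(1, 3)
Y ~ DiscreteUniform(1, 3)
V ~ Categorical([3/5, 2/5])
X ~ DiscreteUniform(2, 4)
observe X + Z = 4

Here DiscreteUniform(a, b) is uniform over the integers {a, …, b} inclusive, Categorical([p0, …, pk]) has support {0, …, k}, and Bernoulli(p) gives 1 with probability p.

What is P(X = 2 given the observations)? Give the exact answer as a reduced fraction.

P(X = 2 | obs) = 1/2

Enumerate traces; 96 have nonzero weight after conditioning:
  (W=0, U=0, Z=1, Y=1, V=0, X=3) weight 1/360
  (W=0, U=0, Z=1, Y=1, V=1, X=3) weight 1/540
  (W=0, U=0, Z=1, Y=2, V=0, X=3) weight 1/360
  (W=0, U=0, Z=1, Y=2, V=1, X=3) weight 1/540
  (W=0, U=0, Z=1, Y=3, V=0, X=3) weight 1/360
  (W=0, U=0, Z=1, Y=3, V=1, X=3) weight 1/540
  (W=0, U=0, Z=2, Y=1, V=0, X=2) weight 1/360
  (W=0, U=0, Z=2, Y=1, V=1, X=2) weight 1/540
  … 88 more
Group by X:
  weight(X=2) = 1/9
  weight(X=3) = 1/9
Total weight = 1/9 + 1/9 = 2/9
P(X=2 | obs) = 1/9 / 2/9 = 1/2
P(X=3 | obs) = 1/9 / 2/9 = 1/2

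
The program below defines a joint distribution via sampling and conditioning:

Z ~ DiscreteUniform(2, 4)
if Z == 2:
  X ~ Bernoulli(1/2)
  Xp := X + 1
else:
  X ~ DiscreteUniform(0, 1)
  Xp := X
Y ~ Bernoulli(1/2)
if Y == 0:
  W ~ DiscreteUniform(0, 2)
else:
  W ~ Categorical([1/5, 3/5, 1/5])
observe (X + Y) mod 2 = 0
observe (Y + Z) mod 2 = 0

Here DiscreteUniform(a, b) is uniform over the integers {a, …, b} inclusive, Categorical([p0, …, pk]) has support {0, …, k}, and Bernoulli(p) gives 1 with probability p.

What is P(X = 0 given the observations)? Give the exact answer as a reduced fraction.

P(X = 0 | obs) = 2/3

Enumerate traces; 9 have nonzero weight after conditioning:
  (Z=2, X=0, Y=0, W=0) weight 1/36
  (Z=2, X=0, Y=0, W=1) weight 1/36
  (Z=2, X=0, Y=0, W=2) weight 1/36
  (Z=3, X=1, Y=1, W=0) weight 1/60
  (Z=3, X=1, Y=1, W=1) weight 1/20
  (Z=3, X=1, Y=1, W=2) weight 1/60
  (Z=4, X=0, Y=0, W=0) weight 1/36
  (Z=4, X=0, Y=0, W=1) weight 1/36
  … 1 more
Group by X:
  weight(X=0) = 1/6
  weight(X=1) = 1/12
Total weight = 1/6 + 1/12 = 1/4
P(X=0 | obs) = 1/6 / 1/4 = 2/3
P(X=1 | obs) = 1/12 / 1/4 = 1/3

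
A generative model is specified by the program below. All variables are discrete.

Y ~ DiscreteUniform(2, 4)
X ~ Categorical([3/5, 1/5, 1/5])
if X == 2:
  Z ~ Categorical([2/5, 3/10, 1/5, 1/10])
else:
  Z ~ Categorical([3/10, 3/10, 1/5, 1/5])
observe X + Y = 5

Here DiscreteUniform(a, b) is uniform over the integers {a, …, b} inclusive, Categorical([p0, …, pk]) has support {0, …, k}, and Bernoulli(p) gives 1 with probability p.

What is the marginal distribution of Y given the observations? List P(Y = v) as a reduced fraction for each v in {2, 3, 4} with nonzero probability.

Enumerate traces; 8 have nonzero weight after conditioning:
  (Y=3, X=2, Z=0) weight 2/75
  (Y=3, X=2, Z=1) weight 1/50
  (Y=3, X=2, Z=2) weight 1/75
  (Y=3, X=2, Z=3) weight 1/150
  (Y=4, X=1, Z=0) weight 1/50
  (Y=4, X=1, Z=1) weight 1/50
  (Y=4, X=1, Z=2) weight 1/75
  (Y=4, X=1, Z=3) weight 1/75
Group by Y:
  weight(Y=3) = 1/15
  weight(Y=4) = 1/15
Total weight = 1/15 + 1/15 = 2/15
P(Y=3 | obs) = 1/15 / 2/15 = 1/2
P(Y=4 | obs) = 1/15 / 2/15 = 1/2

P(Y=3) = 1/2, P(Y=4) = 1/2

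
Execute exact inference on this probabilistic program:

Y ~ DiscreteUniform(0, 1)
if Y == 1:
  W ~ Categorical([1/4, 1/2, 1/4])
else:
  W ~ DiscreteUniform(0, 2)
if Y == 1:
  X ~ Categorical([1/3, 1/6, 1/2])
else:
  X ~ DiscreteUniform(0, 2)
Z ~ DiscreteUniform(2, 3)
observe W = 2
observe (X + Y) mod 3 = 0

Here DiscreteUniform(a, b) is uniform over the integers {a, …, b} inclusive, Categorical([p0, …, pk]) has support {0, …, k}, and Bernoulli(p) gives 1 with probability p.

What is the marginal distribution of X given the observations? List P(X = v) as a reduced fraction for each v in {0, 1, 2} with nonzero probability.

P(X=0) = 8/17, P(X=2) = 9/17

Enumerate traces; 4 have nonzero weight after conditioning:
  (Y=0, W=2, X=0, Z=2) weight 1/36
  (Y=0, W=2, X=0, Z=3) weight 1/36
  (Y=1, W=2, X=2, Z=2) weight 1/32
  (Y=1, W=2, X=2, Z=3) weight 1/32
Group by X:
  weight(X=0) = 1/18
  weight(X=2) = 1/16
Total weight = 1/18 + 1/16 = 17/144
P(X=0 | obs) = 1/18 / 17/144 = 8/17
P(X=2 | obs) = 1/16 / 17/144 = 9/17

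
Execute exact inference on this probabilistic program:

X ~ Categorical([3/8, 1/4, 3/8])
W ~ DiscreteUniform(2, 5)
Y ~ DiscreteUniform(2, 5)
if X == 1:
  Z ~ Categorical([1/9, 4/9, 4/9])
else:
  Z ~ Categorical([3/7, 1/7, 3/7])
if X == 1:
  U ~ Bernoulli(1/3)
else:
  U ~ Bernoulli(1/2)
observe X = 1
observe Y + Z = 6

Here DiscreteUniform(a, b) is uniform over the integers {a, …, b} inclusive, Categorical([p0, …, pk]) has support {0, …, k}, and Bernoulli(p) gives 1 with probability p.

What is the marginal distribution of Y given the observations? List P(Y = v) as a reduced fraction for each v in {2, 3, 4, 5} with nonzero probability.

Enumerate traces; 16 have nonzero weight after conditioning:
  (X=1, W=2, Y=4, Z=2, U=0) weight 1/216
  (X=1, W=2, Y=4, Z=2, U=1) weight 1/432
  (X=1, W=2, Y=5, Z=1, U=0) weight 1/216
  (X=1, W=2, Y=5, Z=1, U=1) weight 1/432
  (X=1, W=3, Y=4, Z=2, U=0) weight 1/216
  (X=1, W=3, Y=4, Z=2, U=1) weight 1/432
  (X=1, W=3, Y=5, Z=1, U=0) weight 1/216
  (X=1, W=3, Y=5, Z=1, U=1) weight 1/432
  … 8 more
Group by Y:
  weight(Y=4) = 1/36
  weight(Y=5) = 1/36
Total weight = 1/36 + 1/36 = 1/18
P(Y=4 | obs) = 1/36 / 1/18 = 1/2
P(Y=5 | obs) = 1/36 / 1/18 = 1/2

P(Y=4) = 1/2, P(Y=5) = 1/2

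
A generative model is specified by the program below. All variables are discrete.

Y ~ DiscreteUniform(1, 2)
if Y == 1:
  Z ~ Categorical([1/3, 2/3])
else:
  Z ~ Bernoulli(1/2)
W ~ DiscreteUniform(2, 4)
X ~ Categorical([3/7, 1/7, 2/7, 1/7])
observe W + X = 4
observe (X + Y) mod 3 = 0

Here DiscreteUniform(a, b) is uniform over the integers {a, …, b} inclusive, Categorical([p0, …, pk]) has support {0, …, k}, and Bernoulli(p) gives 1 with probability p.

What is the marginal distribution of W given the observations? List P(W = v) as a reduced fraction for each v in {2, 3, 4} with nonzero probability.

P(W=2) = 2/3, P(W=3) = 1/3

Enumerate traces; 4 have nonzero weight after conditioning:
  (Y=1, Z=0, W=2, X=2) weight 1/63
  (Y=1, Z=1, W=2, X=2) weight 2/63
  (Y=2, Z=0, W=3, X=1) weight 1/84
  (Y=2, Z=1, W=3, X=1) weight 1/84
Group by W:
  weight(W=2) = 1/21
  weight(W=3) = 1/42
Total weight = 1/21 + 1/42 = 1/14
P(W=2 | obs) = 1/21 / 1/14 = 2/3
P(W=3 | obs) = 1/42 / 1/14 = 1/3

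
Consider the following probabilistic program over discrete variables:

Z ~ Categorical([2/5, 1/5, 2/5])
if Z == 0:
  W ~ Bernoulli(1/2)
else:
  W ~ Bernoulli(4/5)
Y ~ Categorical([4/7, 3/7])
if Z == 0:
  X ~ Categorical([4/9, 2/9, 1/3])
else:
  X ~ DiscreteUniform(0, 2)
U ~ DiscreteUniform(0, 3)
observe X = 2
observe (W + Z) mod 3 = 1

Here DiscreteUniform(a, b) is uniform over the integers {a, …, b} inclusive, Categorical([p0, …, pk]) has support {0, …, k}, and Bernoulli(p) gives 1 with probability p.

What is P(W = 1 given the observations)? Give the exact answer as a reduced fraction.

Enumerate traces; 16 have nonzero weight after conditioning:
  (Z=0, W=1, Y=0, X=2, U=0) weight 1/105
  (Z=0, W=1, Y=0, X=2, U=1) weight 1/105
  (Z=0, W=1, Y=0, X=2, U=2) weight 1/105
  (Z=0, W=1, Y=0, X=2, U=3) weight 1/105
  (Z=0, W=1, Y=1, X=2, U=0) weight 1/140
  (Z=0, W=1, Y=1, X=2, U=1) weight 1/140
  (Z=0, W=1, Y=1, X=2, U=2) weight 1/140
  (Z=0, W=1, Y=1, X=2, U=3) weight 1/140
  (Z=1, W=0, Y=0, X=2, U=0) weight 1/525
  … 7 more
Group by W:
  weight(W=0) = 1/75
  weight(W=1) = 1/15
Total weight = 1/75 + 1/15 = 2/25
P(W=0 | obs) = 1/75 / 2/25 = 1/6
P(W=1 | obs) = 1/15 / 2/25 = 5/6

P(W = 1 | obs) = 5/6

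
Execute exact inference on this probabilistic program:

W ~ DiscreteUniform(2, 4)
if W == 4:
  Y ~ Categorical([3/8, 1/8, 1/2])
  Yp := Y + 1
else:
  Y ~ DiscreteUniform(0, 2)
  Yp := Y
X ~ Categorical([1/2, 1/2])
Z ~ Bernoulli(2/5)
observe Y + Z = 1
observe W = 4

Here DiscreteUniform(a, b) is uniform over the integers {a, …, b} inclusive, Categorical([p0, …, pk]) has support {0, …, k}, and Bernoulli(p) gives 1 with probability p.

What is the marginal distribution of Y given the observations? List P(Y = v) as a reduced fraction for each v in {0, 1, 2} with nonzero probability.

P(Y=0) = 2/3, P(Y=1) = 1/3

Enumerate traces; 4 have nonzero weight after conditioning:
  (W=4, Y=0, X=0, Z=1) weight 1/40
  (W=4, Y=0, X=1, Z=1) weight 1/40
  (W=4, Y=1, X=0, Z=0) weight 1/80
  (W=4, Y=1, X=1, Z=0) weight 1/80
Group by Y:
  weight(Y=0) = 1/20
  weight(Y=1) = 1/40
Total weight = 1/20 + 1/40 = 3/40
P(Y=0 | obs) = 1/20 / 3/40 = 2/3
P(Y=1 | obs) = 1/40 / 3/40 = 1/3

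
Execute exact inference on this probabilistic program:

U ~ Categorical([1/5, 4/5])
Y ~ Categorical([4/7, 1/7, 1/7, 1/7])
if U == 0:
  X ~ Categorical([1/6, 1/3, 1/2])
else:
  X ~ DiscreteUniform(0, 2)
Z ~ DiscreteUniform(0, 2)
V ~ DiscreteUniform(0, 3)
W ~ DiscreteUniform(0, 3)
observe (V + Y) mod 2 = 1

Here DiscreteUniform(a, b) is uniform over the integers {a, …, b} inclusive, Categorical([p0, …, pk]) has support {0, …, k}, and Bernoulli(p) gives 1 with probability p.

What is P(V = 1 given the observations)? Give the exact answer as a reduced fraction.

P(V = 1 | obs) = 5/14

Enumerate traces; 576 have nonzero weight after conditioning:
  (U=0, Y=0, X=0, Z=0, V=1, W=0) weight 1/2520
  (U=0, Y=0, X=0, Z=0, V=1, W=1) weight 1/2520
  (U=0, Y=0, X=0, Z=0, V=1, W=2) weight 1/2520
  (U=0, Y=0, X=0, Z=0, V=1, W=3) weight 1/2520
  (U=0, Y=0, X=0, Z=0, V=3, W=0) weight 1/2520
  (U=0, Y=0, X=0, Z=0, V=3, W=1) weight 1/2520
  (U=0, Y=0, X=0, Z=0, V=3, W=2) weight 1/2520
  (U=0, Y=0, X=0, Z=0, V=3, W=3) weight 1/2520
  (U=0, Y=1, X=0, Z=0, V=0, W=0) weight 1/10080
  (U=0, Y=1, X=0, Z=0, V=2, W=0) weight 1/10080
  … 566 more
Group by V:
  weight(V=0) = 1/14
  weight(V=1) = 5/28
  weight(V=2) = 1/14
  weight(V=3) = 5/28
Total weight = 1/14 + 5/28 + 1/14 + 5/28 = 1/2
P(V=0 | obs) = 1/14 / 1/2 = 1/7
P(V=1 | obs) = 5/28 / 1/2 = 5/14
P(V=2 | obs) = 1/14 / 1/2 = 1/7
P(V=3 | obs) = 5/28 / 1/2 = 5/14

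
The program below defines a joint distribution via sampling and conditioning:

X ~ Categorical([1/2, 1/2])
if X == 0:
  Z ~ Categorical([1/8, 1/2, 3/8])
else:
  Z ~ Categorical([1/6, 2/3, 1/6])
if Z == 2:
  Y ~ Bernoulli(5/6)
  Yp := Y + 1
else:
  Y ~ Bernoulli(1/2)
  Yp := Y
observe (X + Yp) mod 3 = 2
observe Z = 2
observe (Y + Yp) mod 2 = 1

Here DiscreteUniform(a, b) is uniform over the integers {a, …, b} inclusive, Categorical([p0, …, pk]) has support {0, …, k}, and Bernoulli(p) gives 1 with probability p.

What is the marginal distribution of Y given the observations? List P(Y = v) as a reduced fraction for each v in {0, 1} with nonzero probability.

Enumerate traces; 2 have nonzero weight after conditioning:
  (X=0, Z=2, Y=1) weight 5/32
  (X=1, Z=2, Y=0) weight 1/72
Group by Y:
  weight(Y=0) = 1/72
  weight(Y=1) = 5/32
Total weight = 1/72 + 5/32 = 49/288
P(Y=0 | obs) = 1/72 / 49/288 = 4/49
P(Y=1 | obs) = 5/32 / 49/288 = 45/49

P(Y=0) = 4/49, P(Y=1) = 45/49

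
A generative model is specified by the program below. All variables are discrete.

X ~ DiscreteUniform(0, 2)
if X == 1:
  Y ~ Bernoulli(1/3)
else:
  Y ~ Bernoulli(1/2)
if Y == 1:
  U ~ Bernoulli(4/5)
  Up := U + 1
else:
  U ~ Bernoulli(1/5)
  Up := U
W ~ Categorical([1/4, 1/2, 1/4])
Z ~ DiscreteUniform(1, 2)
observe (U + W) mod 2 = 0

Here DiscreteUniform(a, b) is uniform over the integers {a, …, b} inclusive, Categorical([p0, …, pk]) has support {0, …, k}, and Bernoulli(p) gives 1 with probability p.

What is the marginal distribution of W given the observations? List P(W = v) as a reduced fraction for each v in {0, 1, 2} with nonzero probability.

P(W=0) = 4/15, P(W=1) = 7/15, P(W=2) = 4/15

Enumerate traces; 36 have nonzero weight after conditioning:
  (X=0, Y=0, U=0, W=0, Z=1) weight 1/60
  (X=0, Y=0, U=0, W=0, Z=2) weight 1/60
  (X=0, Y=0, U=0, W=2, Z=1) weight 1/60
  (X=0, Y=0, U=0, W=2, Z=2) weight 1/60
  (X=0, Y=0, U=1, W=1, Z=1) weight 1/120
  (X=0, Y=0, U=1, W=1, Z=2) weight 1/120
  (X=0, Y=1, U=0, W=0, Z=1) weight 1/240
  (X=0, Y=1, U=0, W=0, Z=2) weight 1/240
  … 28 more
Group by W:
  weight(W=0) = 2/15
  weight(W=1) = 7/30
  weight(W=2) = 2/15
Total weight = 2/15 + 7/30 + 2/15 = 1/2
P(W=0 | obs) = 2/15 / 1/2 = 4/15
P(W=1 | obs) = 7/30 / 1/2 = 7/15
P(W=2 | obs) = 2/15 / 1/2 = 4/15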